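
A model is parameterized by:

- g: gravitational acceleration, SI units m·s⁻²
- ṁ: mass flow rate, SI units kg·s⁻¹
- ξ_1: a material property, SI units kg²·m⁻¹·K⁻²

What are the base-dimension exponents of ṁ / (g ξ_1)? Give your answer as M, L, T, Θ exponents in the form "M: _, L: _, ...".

Collect each base-dimension exponent across the product:
  M: −(0) + (1) − (2) = -1
  L: −(1) + (0) − (-1) = 0
  T: −(-2) + (-1) − (0) = 1
  Θ: −(0) + (0) − (-2) = 2
So the dimensions are [M⁻¹ T Θ²].

M: -1, L: 0, T: 1, Θ: 2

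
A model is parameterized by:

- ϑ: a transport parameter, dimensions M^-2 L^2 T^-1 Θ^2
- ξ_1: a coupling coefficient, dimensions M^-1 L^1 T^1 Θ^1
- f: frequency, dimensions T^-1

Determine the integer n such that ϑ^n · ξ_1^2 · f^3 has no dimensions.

-1

Balance the M exponent: (-2)·n from ϑ, plus 2·(-1) + 3·(0) = -2 from the rest, must sum to zero.
-2n − 2 = 0, so n = -1.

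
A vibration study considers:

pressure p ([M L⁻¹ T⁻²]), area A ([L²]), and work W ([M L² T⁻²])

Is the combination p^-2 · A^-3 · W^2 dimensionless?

yes

Sum the exponent of each base dimension across the product:
  M: −2·[p]_M − 3·[A]_M + 2·[W]_M = −2·(1) − 3·(0) + 2·(1) = 0
  L: −2·[p]_L − 3·[A]_L + 2·[W]_L = −2·(-1) − 3·(2) + 2·(2) = 0
  T: −2·[p]_T − 3·[A]_T + 2·[W]_T = −2·(-2) − 3·(0) + 2·(-2) = 0
All base exponents vanish — dimensionless.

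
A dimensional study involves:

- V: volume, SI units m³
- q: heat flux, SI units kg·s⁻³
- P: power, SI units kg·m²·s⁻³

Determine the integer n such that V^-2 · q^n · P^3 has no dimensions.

-3

Balance the M exponent: (1)·n from q, plus −2·(0) + 3·(1) = 3 from the rest, must sum to zero.
n + 3 = 0, so n = -3.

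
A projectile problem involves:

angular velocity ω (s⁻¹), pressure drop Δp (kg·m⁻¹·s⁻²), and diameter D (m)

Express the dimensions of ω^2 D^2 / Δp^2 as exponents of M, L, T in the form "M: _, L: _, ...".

Collect each base-dimension exponent across the product:
  M: 2·(0) − 2·(1) + 2·(0) = -2
  L: 2·(0) − 2·(-1) + 2·(1) = 4
  T: 2·(-1) − 2·(-2) + 2·(0) = 2
So the dimensions are [M⁻² L⁴ T²].

M: -2, L: 4, T: 2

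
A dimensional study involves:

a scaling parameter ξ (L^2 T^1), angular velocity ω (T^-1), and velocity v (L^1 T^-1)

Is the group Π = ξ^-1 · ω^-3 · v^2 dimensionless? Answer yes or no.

yes

Sum the exponent of each base dimension across the product:
  L: −[ξ]_L − 3·[ω]_L + 2·[v]_L = −(2) − 3·(0) + 2·(1) = 0
  T: −[ξ]_T − 3·[ω]_T + 2·[v]_T = −(1) − 3·(-1) + 2·(-1) = 0
All base exponents vanish — dimensionless.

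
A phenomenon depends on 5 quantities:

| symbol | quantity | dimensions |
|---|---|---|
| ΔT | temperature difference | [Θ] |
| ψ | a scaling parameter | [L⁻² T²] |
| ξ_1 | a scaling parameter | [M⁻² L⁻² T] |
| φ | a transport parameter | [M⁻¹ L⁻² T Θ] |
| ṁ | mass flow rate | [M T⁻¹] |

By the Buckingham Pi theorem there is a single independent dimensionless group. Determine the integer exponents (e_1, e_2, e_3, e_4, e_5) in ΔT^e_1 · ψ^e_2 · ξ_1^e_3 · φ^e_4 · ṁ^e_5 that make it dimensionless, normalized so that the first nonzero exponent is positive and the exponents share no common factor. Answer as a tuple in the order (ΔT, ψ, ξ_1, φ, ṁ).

(3, 1, 2, -3, 1)

M: e_1·(0) + e_2·(0) + e_3·(-2) + e_4·(-1) + e_5·(1) = 0
L: e_1·(0) + e_2·(-2) + e_3·(-2) + e_4·(-2) + e_5·(0) = 0
T: e_1·(0) + e_2·(2) + e_3·(1) + e_4·(1) + e_5·(-1) = 0
Θ: e_1·(1) + e_2·(0) + e_3·(0) + e_4·(1) + e_5·(0) = 0
Solving this homogeneous linear system for the smallest-integer solution (first nonzero entry positive) gives (3, 1, 2, -3, 1).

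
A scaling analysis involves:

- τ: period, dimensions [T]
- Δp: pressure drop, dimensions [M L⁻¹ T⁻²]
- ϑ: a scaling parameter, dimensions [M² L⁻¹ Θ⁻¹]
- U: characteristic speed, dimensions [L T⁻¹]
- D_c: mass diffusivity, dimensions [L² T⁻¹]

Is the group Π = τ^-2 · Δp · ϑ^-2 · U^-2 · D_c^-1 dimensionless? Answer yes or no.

Sum the exponent of each base dimension across the product:
  M: −2·[τ]_M + [Δp]_M − 2·[ϑ]_M − 2·[U]_M − [D_c]_M = −2·(0) + (1) − 2·(2) − 2·(0) − (0) = -3
  L: −2·[τ]_L + [Δp]_L − 2·[ϑ]_L − 2·[U]_L − [D_c]_L = −2·(0) + (-1) − 2·(-1) − 2·(1) − (2) = -3
  T: −2·[τ]_T + [Δp]_T − 2·[ϑ]_T − 2·[U]_T − [D_c]_T = −2·(1) + (-2) − 2·(0) − 2·(-1) − (-1) = -1
  Θ: −2·[τ]_Θ + [Δp]_Θ − 2·[ϑ]_Θ − 2·[U]_Θ − [D_c]_Θ = −2·(0) + (0) − 2·(-1) − 2·(0) − (0) = 2
Net dimensions [M⁻³ L⁻³ T⁻¹ Θ²] ≠ [1] — not dimensionless.

no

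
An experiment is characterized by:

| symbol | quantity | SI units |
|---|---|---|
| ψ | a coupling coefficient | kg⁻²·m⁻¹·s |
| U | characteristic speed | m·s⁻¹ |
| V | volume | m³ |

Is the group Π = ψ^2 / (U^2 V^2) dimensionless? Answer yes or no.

Sum the exponent of each base dimension across the product:
  M: 2·[ψ]_M − 2·[U]_M − 2·[V]_M = 2·(-2) − 2·(0) − 2·(0) = -4
  L: 2·[ψ]_L − 2·[U]_L − 2·[V]_L = 2·(-1) − 2·(1) − 2·(3) = -10
  T: 2·[ψ]_T − 2·[U]_T − 2·[V]_T = 2·(1) − 2·(-1) − 2·(0) = 4
Net dimensions [M⁻⁴ L⁻¹⁰ T⁴] ≠ [1] — not dimensionless.

no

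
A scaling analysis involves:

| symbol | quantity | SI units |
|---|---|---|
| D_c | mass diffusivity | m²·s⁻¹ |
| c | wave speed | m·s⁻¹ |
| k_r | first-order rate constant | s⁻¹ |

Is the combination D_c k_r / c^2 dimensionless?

yes

Sum the exponent of each base dimension across the product:
  M: [D_c]_M − 2·[c]_M + [k_r]_M = (0) − 2·(0) + (0) = 0
  L: [D_c]_L − 2·[c]_L + [k_r]_L = (2) − 2·(1) + (0) = 0
  T: [D_c]_T − 2·[c]_T + [k_r]_T = (-1) − 2·(-1) + (-1) = 0
All base exponents vanish — dimensionless.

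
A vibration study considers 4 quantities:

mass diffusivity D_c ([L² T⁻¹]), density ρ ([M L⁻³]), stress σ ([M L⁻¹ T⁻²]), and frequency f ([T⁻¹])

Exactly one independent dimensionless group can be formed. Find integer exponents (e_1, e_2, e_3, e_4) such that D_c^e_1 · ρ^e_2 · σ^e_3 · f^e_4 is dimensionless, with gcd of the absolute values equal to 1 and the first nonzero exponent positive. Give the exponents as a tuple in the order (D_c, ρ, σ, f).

M: e_1·(0) + e_2·(1) + e_3·(1) + e_4·(0) = 0
L: e_1·(2) + e_2·(-3) + e_3·(-1) + e_4·(0) = 0
T: e_1·(-1) + e_2·(0) + e_3·(-2) + e_4·(-1) = 0
Solving this homogeneous linear system for the smallest-integer solution (first nonzero entry positive) gives (1, 1, -1, 1).

(1, 1, -1, 1)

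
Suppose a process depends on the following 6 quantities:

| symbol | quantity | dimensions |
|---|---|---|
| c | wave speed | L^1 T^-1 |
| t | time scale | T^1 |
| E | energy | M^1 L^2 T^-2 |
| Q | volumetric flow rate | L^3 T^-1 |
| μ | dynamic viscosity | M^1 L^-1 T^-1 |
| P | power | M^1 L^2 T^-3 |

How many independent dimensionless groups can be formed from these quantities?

3

There are 6 variables and 3 base dimensions (M, L, T).
The dimension matrix has rank 3.
Independent dimensionless groups: 6 − 3 = 3.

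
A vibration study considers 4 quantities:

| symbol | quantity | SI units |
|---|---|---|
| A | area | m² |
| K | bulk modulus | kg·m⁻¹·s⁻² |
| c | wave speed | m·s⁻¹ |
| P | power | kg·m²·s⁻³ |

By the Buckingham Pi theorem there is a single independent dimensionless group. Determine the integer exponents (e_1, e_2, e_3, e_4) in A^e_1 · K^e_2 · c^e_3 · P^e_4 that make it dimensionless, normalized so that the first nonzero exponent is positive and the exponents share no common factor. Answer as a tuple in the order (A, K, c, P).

(1, 1, 1, -1)

M: e_1·(0) + e_2·(1) + e_3·(0) + e_4·(1) = 0
L: e_1·(2) + e_2·(-1) + e_3·(1) + e_4·(2) = 0
T: e_1·(0) + e_2·(-2) + e_3·(-1) + e_4·(-3) = 0
Solving this homogeneous linear system for the smallest-integer solution (first nonzero entry positive) gives (1, 1, 1, -1).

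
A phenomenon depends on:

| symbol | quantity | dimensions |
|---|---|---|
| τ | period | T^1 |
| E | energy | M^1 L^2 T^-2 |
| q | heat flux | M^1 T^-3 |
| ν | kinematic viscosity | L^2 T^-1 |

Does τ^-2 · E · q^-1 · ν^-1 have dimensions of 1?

Sum the exponent of each base dimension across the product:
  M: −2·[τ]_M + [E]_M − [q]_M − [ν]_M = −2·(0) + (1) − (1) − (0) = 0
  L: −2·[τ]_L + [E]_L − [q]_L − [ν]_L = −2·(0) + (2) − (0) − (2) = 0
  T: −2·[τ]_T + [E]_T − [q]_T − [ν]_T = −2·(1) + (-2) − (-3) − (-1) = 0
All base exponents vanish — dimensionless.

yes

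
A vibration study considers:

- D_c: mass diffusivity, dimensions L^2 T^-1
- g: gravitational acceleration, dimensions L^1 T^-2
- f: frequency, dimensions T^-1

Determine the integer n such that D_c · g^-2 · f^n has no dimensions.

Balance the T exponent: (-1)·n from f, plus (-1) − 2·(-2) = 3 from the rest, must sum to zero.
−n + 3 = 0, so n = 3.

3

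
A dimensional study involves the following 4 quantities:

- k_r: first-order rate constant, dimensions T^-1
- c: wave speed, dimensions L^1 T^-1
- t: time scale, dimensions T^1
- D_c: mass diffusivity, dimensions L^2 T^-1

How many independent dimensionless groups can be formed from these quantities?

There are 4 variables and 2 base dimensions (L, T).
The dimension matrix has rank 2.
Independent dimensionless groups: 4 − 2 = 2.

2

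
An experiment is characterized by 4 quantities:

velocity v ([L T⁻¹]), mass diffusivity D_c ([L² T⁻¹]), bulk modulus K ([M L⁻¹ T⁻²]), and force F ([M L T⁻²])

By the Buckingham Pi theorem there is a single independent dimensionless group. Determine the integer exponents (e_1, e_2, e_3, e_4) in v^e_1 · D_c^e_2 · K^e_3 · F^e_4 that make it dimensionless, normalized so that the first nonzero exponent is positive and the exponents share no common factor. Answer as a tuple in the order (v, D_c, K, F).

(2, -2, -1, 1)

M: e_1·(0) + e_2·(0) + e_3·(1) + e_4·(1) = 0
L: e_1·(1) + e_2·(2) + e_3·(-1) + e_4·(1) = 0
T: e_1·(-1) + e_2·(-1) + e_3·(-2) + e_4·(-2) = 0
Solving this homogeneous linear system for the smallest-integer solution (first nonzero entry positive) gives (2, -2, -1, 1).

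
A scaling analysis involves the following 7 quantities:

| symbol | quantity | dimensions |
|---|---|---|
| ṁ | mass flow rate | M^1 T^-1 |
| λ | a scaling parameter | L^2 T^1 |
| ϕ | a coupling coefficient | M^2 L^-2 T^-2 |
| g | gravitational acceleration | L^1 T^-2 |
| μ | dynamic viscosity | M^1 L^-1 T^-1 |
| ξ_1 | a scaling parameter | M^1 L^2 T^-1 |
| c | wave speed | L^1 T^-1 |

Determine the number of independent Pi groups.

4

There are 7 variables and 3 base dimensions (M, L, T).
The dimension matrix has rank 3.
Independent dimensionless groups: 7 − 3 = 4.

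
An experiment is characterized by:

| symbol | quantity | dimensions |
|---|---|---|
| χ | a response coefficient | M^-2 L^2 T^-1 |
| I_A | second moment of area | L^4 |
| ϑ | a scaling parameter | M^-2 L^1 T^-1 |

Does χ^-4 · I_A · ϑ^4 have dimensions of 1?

Sum the exponent of each base dimension across the product:
  M: −4·[χ]_M + [I_A]_M + 4·[ϑ]_M = −4·(-2) + (0) + 4·(-2) = 0
  L: −4·[χ]_L + [I_A]_L + 4·[ϑ]_L = −4·(2) + (4) + 4·(1) = 0
  T: −4·[χ]_T + [I_A]_T + 4·[ϑ]_T = −4·(-1) + (0) + 4·(-1) = 0
All base exponents vanish — dimensionless.

yes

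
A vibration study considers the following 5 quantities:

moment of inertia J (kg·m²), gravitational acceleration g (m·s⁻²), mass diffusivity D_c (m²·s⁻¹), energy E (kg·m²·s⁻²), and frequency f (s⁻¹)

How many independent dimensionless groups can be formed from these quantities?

2

There are 5 variables and 3 base dimensions (M, L, T).
The dimension matrix has rank 3.
Independent dimensionless groups: 5 − 3 = 2.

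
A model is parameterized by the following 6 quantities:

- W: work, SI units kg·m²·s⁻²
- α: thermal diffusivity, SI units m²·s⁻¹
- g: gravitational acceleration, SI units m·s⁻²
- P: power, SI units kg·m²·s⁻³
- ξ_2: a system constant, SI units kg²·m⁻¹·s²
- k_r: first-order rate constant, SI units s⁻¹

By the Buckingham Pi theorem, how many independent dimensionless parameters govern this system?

3

There are 6 variables and 3 base dimensions (M, L, T).
The dimension matrix has rank 3.
Independent dimensionless groups: 6 − 3 = 3.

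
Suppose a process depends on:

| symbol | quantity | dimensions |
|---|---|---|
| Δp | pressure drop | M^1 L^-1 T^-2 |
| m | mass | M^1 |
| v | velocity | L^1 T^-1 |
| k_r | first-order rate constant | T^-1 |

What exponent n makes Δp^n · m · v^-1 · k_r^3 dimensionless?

-1

Balance the M exponent: (1)·n from Δp, plus (1) − (0) + 3·(0) = 1 from the rest, must sum to zero.
n + 1 = 0, so n = -1.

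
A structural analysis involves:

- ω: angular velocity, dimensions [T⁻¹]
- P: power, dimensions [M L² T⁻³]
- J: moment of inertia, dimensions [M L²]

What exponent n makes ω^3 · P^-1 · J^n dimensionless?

Balance the M exponent: (1)·n from J, plus 3·(0) − (1) = -1 from the rest, must sum to zero.
n − 1 = 0, so n = 1.

1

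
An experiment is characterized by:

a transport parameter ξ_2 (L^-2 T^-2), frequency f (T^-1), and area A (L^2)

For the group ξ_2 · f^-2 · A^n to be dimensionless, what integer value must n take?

Balance the L exponent: (2)·n from A, plus (-2) − 2·(0) = -2 from the rest, must sum to zero.
2n − 2 = 0, so n = 1.

1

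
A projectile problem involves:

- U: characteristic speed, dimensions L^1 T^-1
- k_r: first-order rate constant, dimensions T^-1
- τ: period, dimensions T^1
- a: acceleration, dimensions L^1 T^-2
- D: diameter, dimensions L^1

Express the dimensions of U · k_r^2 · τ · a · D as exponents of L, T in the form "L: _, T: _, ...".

Collect each base-dimension exponent across the product:
  L: (1) + 2·(0) + (0) + (1) + (1) = 3
  T: (-1) + 2·(-1) + (1) + (-2) + (0) = -4
So the dimensions are [L³ T⁻⁴].

L: 3, T: -4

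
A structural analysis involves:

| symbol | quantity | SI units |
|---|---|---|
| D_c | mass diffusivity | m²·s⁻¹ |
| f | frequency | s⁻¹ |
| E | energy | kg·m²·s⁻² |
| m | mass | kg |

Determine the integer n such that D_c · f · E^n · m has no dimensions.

Balance the M exponent: (1)·n from E, plus (0) + (0) + (1) = 1 from the rest, must sum to zero.
n + 1 = 0, so n = -1.

-1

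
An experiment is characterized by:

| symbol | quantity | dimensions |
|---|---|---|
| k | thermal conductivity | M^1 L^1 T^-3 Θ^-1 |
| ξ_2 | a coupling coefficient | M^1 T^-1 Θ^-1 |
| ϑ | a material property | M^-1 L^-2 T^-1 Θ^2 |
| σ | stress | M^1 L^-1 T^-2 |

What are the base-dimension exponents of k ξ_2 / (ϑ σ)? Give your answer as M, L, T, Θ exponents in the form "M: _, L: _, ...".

Collect each base-dimension exponent across the product:
  M: (1) + (1) − (-1) − (1) = 2
  L: (1) + (0) − (-2) − (-1) = 4
  T: (-3) + (-1) − (-1) − (-2) = -1
  Θ: (-1) + (-1) − (2) − (0) = -4
So the dimensions are [M² L⁴ T⁻¹ Θ⁻⁴].

M: 2, L: 4, T: -1, Θ: -4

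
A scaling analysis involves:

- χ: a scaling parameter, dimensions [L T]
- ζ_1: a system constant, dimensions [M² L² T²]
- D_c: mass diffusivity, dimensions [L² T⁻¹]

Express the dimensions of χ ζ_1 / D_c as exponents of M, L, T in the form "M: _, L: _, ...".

M: 2, L: 1, T: 4

Collect each base-dimension exponent across the product:
  M: (0) + (2) − (0) = 2
  L: (1) + (2) − (2) = 1
  T: (1) + (2) − (-1) = 4
So the dimensions are [M² L T⁴].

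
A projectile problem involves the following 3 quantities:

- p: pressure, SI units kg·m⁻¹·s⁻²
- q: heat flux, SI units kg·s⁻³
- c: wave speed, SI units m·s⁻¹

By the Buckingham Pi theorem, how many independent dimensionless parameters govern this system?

There are 3 variables and 3 base dimensions (M, L, T).
The dimension matrix has rank 2 (less than 3: the dimension vectors are linearly dependent).
Independent dimensionless groups: 3 − 2 = 1.

1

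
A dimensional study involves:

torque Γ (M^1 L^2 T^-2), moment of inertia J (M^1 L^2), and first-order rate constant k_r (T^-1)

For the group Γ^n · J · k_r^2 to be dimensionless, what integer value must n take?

Balance the M exponent: (1)·n from Γ, plus (1) + 2·(0) = 1 from the rest, must sum to zero.
n + 1 = 0, so n = -1.

-1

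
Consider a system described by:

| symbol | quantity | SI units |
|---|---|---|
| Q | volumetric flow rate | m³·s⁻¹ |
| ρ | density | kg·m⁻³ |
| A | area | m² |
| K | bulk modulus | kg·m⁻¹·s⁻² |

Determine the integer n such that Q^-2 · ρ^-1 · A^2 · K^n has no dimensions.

Balance the M exponent: (1)·n from K, plus −2·(0) − (1) + 2·(0) = -1 from the rest, must sum to zero.
n − 1 = 0, so n = 1.

1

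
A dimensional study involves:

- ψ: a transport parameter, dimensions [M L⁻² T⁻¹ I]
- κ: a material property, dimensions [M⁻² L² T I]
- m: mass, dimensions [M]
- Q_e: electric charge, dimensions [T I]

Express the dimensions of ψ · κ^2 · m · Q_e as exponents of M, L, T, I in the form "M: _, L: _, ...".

M: -2, L: 2, T: 2, I: 4

Collect each base-dimension exponent across the product:
  M: (1) + 2·(-2) + (1) + (0) = -2
  L: (-2) + 2·(2) + (0) + (0) = 2
  T: (-1) + 2·(1) + (0) + (1) = 2
  I: (1) + 2·(1) + (0) + (1) = 4
So the dimensions are [M⁻² L² T² I⁴].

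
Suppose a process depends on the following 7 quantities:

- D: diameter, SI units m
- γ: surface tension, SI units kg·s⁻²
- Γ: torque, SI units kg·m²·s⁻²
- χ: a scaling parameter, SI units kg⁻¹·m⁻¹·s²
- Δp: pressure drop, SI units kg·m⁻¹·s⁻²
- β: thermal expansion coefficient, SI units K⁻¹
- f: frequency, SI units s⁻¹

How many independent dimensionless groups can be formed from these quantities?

There are 7 variables and 4 base dimensions (M, L, T, Θ).
The dimension matrix has rank 4.
Independent dimensionless groups: 7 − 4 = 3.

3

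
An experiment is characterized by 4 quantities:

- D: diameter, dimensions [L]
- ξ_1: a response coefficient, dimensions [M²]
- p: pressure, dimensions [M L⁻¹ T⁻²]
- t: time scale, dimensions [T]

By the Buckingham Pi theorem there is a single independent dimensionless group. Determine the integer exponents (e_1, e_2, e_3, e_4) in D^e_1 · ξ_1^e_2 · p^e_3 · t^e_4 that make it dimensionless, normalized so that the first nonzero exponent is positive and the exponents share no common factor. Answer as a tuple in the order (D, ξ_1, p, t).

(2, -1, 2, 4)

M: e_1·(0) + e_2·(2) + e_3·(1) + e_4·(0) = 0
L: e_1·(1) + e_2·(0) + e_3·(-1) + e_4·(0) = 0
T: e_1·(0) + e_2·(0) + e_3·(-2) + e_4·(1) = 0
Solving this homogeneous linear system for the smallest-integer solution (first nonzero entry positive) gives (2, -1, 2, 4).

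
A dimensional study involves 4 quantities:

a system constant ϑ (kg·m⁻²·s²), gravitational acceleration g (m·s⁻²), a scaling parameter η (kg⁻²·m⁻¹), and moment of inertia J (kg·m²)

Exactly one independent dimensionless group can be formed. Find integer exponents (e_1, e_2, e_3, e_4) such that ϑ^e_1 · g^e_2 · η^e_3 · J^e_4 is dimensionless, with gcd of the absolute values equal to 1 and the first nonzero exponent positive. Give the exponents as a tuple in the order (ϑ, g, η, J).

M: e_1·(1) + e_2·(0) + e_3·(-2) + e_4·(1) = 0
L: e_1·(-2) + e_2·(1) + e_3·(-1) + e_4·(2) = 0
T: e_1·(2) + e_2·(-2) + e_3·(0) + e_4·(0) = 0
Solving this homogeneous linear system for the smallest-integer solution (first nonzero entry positive) gives (1, 1, 1, 1).

(1, 1, 1, 1)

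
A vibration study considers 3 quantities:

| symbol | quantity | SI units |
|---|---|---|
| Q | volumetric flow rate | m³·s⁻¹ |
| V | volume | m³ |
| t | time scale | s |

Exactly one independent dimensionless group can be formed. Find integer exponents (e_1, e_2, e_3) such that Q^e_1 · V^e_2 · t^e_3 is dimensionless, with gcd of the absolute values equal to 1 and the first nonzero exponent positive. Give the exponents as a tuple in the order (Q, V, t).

L: e_1·(3) + e_2·(3) + e_3·(0) = 0
T: e_1·(-1) + e_2·(0) + e_3·(1) = 0
Solving this homogeneous linear system for the smallest-integer solution (first nonzero entry positive) gives (1, -1, 1).

(1, -1, 1)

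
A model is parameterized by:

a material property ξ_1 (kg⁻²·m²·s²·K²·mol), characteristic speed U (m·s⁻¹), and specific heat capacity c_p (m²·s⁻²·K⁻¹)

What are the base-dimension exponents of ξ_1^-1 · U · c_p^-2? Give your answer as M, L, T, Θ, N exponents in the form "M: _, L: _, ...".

Collect each base-dimension exponent across the product:
  M: −(-2) + (0) − 2·(0) = 2
  L: −(2) + (1) − 2·(2) = -5
  T: −(2) + (-1) − 2·(-2) = 1
  Θ: −(2) + (0) − 2·(-1) = 0
  N: −(1) + (0) − 2·(0) = -1
So the dimensions are [M² L⁻⁵ T N⁻¹].

M: 2, L: -5, T: 1, Θ: 0, N: -1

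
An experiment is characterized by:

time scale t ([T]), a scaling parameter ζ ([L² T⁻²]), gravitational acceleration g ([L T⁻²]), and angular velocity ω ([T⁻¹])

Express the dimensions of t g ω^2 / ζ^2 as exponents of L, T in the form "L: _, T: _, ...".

Collect each base-dimension exponent across the product:
  L: (0) − 2·(2) + (1) + 2·(0) = -3
  T: (1) − 2·(-2) + (-2) + 2·(-1) = 1
So the dimensions are [L⁻³ T].

L: -3, T: 1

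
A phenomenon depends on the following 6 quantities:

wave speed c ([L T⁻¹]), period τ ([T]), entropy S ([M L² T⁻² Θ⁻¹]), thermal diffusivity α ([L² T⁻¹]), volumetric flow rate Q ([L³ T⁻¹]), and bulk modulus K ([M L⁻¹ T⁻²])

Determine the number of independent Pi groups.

2

There are 6 variables and 4 base dimensions (M, L, T, Θ).
The dimension matrix has rank 4.
Independent dimensionless groups: 6 − 4 = 2.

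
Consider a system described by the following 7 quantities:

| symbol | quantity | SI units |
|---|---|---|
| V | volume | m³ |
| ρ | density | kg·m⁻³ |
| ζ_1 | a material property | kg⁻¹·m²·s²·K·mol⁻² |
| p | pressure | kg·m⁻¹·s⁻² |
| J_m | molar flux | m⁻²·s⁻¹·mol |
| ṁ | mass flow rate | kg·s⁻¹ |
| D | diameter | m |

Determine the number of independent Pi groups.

There are 7 variables and 5 base dimensions (M, L, T, Θ, N).
The dimension matrix has rank 5.
Independent dimensionless groups: 7 − 5 = 2.

2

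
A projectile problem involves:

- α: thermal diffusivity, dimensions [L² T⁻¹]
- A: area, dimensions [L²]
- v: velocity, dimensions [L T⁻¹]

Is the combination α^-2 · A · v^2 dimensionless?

Sum the exponent of each base dimension across the product:
  L: −2·[α]_L + [A]_L + 2·[v]_L = −2·(2) + (2) + 2·(1) = 0
  T: −2·[α]_T + [A]_T + 2·[v]_T = −2·(-1) + (0) + 2·(-1) = 0
All base exponents vanish — dimensionless.

yes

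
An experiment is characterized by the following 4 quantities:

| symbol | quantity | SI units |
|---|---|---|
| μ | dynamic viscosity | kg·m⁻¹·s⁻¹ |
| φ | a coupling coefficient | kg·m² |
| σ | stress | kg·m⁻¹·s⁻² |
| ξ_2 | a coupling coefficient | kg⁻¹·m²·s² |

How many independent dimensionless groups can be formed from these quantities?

1

There are 4 variables and 3 base dimensions (M, L, T).
The dimension matrix has rank 3.
Independent dimensionless groups: 4 − 3 = 1.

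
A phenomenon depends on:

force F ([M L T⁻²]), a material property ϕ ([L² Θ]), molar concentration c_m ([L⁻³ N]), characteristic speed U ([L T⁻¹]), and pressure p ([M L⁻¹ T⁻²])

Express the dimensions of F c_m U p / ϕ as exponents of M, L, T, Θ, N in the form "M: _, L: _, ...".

Collect each base-dimension exponent across the product:
  M: (1) − (0) + (0) + (0) + (1) = 2
  L: (1) − (2) + (-3) + (1) + (-1) = -4
  T: (-2) − (0) + (0) + (-1) + (-2) = -5
  Θ: (0) − (1) + (0) + (0) + (0) = -1
  N: (0) − (0) + (1) + (0) + (0) = 1
So the dimensions are [M² L⁻⁴ T⁻⁵ Θ⁻¹ N].

M: 2, L: -4, T: -5, Θ: -1, N: 1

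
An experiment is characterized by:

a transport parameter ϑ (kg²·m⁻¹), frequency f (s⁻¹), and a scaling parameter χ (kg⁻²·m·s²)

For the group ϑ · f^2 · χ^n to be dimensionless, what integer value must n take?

Balance the M exponent: (-2)·n from χ, plus (2) + 2·(0) = 2 from the rest, must sum to zero.
-2n + 2 = 0, so n = 1.

1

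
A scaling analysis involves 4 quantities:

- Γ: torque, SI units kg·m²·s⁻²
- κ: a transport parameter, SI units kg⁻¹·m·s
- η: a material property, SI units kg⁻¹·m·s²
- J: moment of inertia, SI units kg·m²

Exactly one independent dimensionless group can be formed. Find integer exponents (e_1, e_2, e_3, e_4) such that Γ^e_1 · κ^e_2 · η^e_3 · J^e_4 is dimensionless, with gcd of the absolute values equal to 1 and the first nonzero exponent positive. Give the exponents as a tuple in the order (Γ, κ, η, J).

M: e_1·(1) + e_2·(-1) + e_3·(-1) + e_4·(1) = 0
L: e_1·(2) + e_2·(1) + e_3·(1) + e_4·(2) = 0
T: e_1·(-2) + e_2·(1) + e_3·(2) + e_4·(0) = 0
Solving this homogeneous linear system for the smallest-integer solution (first nonzero entry positive) gives (1, -2, 2, -1).

(1, -2, 2, -1)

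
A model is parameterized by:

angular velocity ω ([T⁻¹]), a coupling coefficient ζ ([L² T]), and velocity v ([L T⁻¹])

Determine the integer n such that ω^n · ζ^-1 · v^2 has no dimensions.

Balance the T exponent: (-1)·n from ω, plus −(1) + 2·(-1) = -3 from the rest, must sum to zero.
−n − 3 = 0, so n = -3.

-3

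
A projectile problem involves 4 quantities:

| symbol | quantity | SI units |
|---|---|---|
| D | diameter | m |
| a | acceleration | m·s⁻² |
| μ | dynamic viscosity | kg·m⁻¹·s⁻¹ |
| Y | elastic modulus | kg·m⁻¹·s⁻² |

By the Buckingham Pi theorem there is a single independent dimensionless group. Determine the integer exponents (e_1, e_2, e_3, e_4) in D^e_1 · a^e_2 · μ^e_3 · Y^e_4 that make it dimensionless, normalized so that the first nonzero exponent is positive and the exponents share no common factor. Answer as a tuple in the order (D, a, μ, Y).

M: e_1·(0) + e_2·(0) + e_3·(1) + e_4·(1) = 0
L: e_1·(1) + e_2·(1) + e_3·(-1) + e_4·(-1) = 0
T: e_1·(0) + e_2·(-2) + e_3·(-1) + e_4·(-2) = 0
Solving this homogeneous linear system for the smallest-integer solution (first nonzero entry positive) gives (1, -1, -2, 2).

(1, -1, -2, 2)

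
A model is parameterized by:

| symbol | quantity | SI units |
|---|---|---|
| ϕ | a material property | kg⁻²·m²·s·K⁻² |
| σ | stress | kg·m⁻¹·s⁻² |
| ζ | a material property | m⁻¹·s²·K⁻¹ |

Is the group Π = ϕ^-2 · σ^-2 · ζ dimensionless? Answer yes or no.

no

Sum the exponent of each base dimension across the product:
  M: −2·[ϕ]_M − 2·[σ]_M + [ζ]_M = −2·(-2) − 2·(1) + (0) = 2
  L: −2·[ϕ]_L − 2·[σ]_L + [ζ]_L = −2·(2) − 2·(-1) + (-1) = -3
  T: −2·[ϕ]_T − 2·[σ]_T + [ζ]_T = −2·(1) − 2·(-2) + (2) = 4
  Θ: −2·[ϕ]_Θ − 2·[σ]_Θ + [ζ]_Θ = −2·(-2) − 2·(0) + (-1) = 3
Net dimensions [M² L⁻³ T⁴ Θ³] ≠ [1] — not dimensionless.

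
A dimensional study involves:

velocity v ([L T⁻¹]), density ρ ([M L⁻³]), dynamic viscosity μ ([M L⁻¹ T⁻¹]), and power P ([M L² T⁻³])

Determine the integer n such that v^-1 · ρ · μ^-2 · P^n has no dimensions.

1

Balance the M exponent: (1)·n from P, plus −(0) + (1) − 2·(1) = -1 from the rest, must sum to zero.
n − 1 = 0, so n = 1.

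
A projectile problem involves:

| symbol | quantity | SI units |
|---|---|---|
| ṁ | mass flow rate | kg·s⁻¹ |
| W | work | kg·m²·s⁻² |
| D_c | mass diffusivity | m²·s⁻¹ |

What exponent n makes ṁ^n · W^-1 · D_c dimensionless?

1

Balance the M exponent: (1)·n from ṁ, plus −(1) + (0) = -1 from the rest, must sum to zero.
n − 1 = 0, so n = 1.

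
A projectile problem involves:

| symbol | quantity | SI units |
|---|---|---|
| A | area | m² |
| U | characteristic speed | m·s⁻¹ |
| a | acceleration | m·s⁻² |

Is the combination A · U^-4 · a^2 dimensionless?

yes

Sum the exponent of each base dimension across the product:
  L: [A]_L − 4·[U]_L + 2·[a]_L = (2) − 4·(1) + 2·(1) = 0
  T: [A]_T − 4·[U]_T + 2·[a]_T = (0) − 4·(-1) + 2·(-2) = 0
All base exponents vanish — dimensionless.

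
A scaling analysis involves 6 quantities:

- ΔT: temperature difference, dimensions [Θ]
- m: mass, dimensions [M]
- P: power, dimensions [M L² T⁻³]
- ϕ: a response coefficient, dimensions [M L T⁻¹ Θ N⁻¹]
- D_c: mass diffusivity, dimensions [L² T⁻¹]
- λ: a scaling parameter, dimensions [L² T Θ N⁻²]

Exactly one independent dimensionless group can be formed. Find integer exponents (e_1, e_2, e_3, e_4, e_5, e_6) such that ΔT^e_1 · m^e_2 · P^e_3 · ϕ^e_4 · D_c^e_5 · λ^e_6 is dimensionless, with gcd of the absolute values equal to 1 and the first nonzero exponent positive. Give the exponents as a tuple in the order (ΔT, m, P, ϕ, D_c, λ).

(2, 1, 3, -4, -3, 2)

M: e_1·(0) + e_2·(1) + e_3·(1) + e_4·(1) + e_5·(0) + e_6·(0) = 0
L: e_1·(0) + e_2·(0) + e_3·(2) + e_4·(1) + e_5·(2) + e_6·(2) = 0
T: e_1·(0) + e_2·(0) + e_3·(-3) + e_4·(-1) + e_5·(-1) + e_6·(1) = 0
Θ: e_1·(1) + e_2·(0) + e_3·(0) + e_4·(1) + e_5·(0) + e_6·(1) = 0
N: e_1·(0) + e_2·(0) + e_3·(0) + e_4·(-1) + e_5·(0) + e_6·(-2) = 0
Solving this homogeneous linear system for the smallest-integer solution (first nonzero entry positive) gives (2, 1, 3, -4, -3, 2).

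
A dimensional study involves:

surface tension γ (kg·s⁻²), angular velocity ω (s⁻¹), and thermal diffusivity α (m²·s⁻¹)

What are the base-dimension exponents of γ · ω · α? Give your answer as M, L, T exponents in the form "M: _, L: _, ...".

M: 1, L: 2, T: -4

Collect each base-dimension exponent across the product:
  M: (1) + (0) + (0) = 1
  L: (0) + (0) + (2) = 2
  T: (-2) + (-1) + (-1) = -4
So the dimensions are [M L² T⁻⁴].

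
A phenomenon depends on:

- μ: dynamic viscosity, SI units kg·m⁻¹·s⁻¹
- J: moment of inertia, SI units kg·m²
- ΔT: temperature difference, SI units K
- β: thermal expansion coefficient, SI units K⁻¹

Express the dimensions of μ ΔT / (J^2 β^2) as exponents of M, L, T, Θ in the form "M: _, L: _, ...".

Collect each base-dimension exponent across the product:
  M: (1) − 2·(1) + (0) − 2·(0) = -1
  L: (-1) − 2·(2) + (0) − 2·(0) = -5
  T: (-1) − 2·(0) + (0) − 2·(0) = -1
  Θ: (0) − 2·(0) + (1) − 2·(-1) = 3
So the dimensions are [M⁻¹ L⁻⁵ T⁻¹ Θ³].

M: -1, L: -5, T: -1, Θ: 3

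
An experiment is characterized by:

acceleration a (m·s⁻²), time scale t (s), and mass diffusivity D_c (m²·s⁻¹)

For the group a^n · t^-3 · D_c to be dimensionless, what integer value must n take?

-2

Balance the L exponent: (1)·n from a, plus −3·(0) + (2) = 2 from the rest, must sum to zero.
n + 2 = 0, so n = -2.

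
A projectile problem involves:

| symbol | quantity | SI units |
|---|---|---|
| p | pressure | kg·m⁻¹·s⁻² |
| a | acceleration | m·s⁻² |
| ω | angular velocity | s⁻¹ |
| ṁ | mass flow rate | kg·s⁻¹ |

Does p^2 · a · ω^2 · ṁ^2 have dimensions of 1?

no

Sum the exponent of each base dimension across the product:
  M: 2·[p]_M + [a]_M + 2·[ω]_M + 2·[ṁ]_M = 2·(1) + (0) + 2·(0) + 2·(1) = 4
  L: 2·[p]_L + [a]_L + 2·[ω]_L + 2·[ṁ]_L = 2·(-1) + (1) + 2·(0) + 2·(0) = -1
  T: 2·[p]_T + [a]_T + 2·[ω]_T + 2·[ṁ]_T = 2·(-2) + (-2) + 2·(-1) + 2·(-1) = -10
Net dimensions [M⁴ L⁻¹ T⁻¹⁰] ≠ [1] — not dimensionless.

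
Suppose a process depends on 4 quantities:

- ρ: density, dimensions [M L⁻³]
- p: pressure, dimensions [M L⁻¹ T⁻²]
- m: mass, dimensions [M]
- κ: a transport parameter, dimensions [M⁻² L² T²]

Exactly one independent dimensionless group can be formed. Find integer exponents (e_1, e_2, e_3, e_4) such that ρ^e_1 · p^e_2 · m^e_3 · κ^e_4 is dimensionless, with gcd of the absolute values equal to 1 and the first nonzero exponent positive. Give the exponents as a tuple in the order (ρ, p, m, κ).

(1, 3, 2, 3)

M: e_1·(1) + e_2·(1) + e_3·(1) + e_4·(-2) = 0
L: e_1·(-3) + e_2·(-1) + e_3·(0) + e_4·(2) = 0
T: e_1·(0) + e_2·(-2) + e_3·(0) + e_4·(2) = 0
Solving this homogeneous linear system for the smallest-integer solution (first nonzero entry positive) gives (1, 3, 2, 3).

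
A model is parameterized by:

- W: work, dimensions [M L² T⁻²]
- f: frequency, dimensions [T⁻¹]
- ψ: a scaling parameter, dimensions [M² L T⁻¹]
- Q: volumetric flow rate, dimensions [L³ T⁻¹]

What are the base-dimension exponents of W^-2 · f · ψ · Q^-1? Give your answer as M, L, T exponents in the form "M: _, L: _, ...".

M: 0, L: -6, T: 3

Collect each base-dimension exponent across the product:
  M: −2·(1) + (0) + (2) − (0) = 0
  L: −2·(2) + (0) + (1) − (3) = -6
  T: −2·(-2) + (-1) + (-1) − (-1) = 3
So the dimensions are [L⁻⁶ T³].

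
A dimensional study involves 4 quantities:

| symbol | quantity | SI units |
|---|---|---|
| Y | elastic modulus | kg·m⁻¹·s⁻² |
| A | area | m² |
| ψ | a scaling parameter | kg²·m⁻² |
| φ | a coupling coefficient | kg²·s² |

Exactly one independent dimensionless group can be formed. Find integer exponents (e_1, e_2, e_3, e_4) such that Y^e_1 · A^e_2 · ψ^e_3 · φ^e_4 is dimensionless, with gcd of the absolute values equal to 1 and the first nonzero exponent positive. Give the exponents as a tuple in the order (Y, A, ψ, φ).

M: e_1·(1) + e_2·(0) + e_3·(2) + e_4·(2) = 0
L: e_1·(-1) + e_2·(2) + e_3·(-2) + e_4·(0) = 0
T: e_1·(-2) + e_2·(0) + e_3·(0) + e_4·(2) = 0
Solving this homogeneous linear system for the smallest-integer solution (first nonzero entry positive) gives (2, -2, -3, 2).

(2, -2, -3, 2)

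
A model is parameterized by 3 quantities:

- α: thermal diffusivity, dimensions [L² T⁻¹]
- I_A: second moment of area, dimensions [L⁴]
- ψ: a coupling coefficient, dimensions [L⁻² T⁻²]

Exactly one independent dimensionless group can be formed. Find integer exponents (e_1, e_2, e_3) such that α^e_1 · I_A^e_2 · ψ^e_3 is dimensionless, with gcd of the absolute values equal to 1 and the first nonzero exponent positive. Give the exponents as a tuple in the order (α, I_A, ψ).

L: e_1·(2) + e_2·(4) + e_3·(-2) = 0
T: e_1·(-1) + e_2·(0) + e_3·(-2) = 0
Solving this homogeneous linear system for the smallest-integer solution (first nonzero entry positive) gives (4, -3, -2).

(4, -3, -2)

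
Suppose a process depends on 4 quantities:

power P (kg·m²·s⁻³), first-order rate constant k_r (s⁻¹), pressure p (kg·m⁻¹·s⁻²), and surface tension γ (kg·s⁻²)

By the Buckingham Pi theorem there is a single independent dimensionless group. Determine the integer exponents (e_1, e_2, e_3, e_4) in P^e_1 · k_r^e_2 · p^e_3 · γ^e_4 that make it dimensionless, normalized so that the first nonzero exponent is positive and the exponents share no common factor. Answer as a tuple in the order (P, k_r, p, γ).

M: e_1·(1) + e_2·(0) + e_3·(1) + e_4·(1) = 0
L: e_1·(2) + e_2·(0) + e_3·(-1) + e_4·(0) = 0
T: e_1·(-3) + e_2·(-1) + e_3·(-2) + e_4·(-2) = 0
Solving this homogeneous linear system for the smallest-integer solution (first nonzero entry positive) gives (1, -1, 2, -3).

(1, -1, 2, -3)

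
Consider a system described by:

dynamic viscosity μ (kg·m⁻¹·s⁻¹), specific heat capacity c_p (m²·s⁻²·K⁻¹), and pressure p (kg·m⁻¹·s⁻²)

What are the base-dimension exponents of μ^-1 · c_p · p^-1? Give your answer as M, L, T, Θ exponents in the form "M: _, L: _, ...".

M: -2, L: 4, T: 1, Θ: -1

Collect each base-dimension exponent across the product:
  M: −(1) + (0) − (1) = -2
  L: −(-1) + (2) − (-1) = 4
  T: −(-1) + (-2) − (-2) = 1
  Θ: −(0) + (-1) − (0) = -1
So the dimensions are [M⁻² L⁴ T Θ⁻¹].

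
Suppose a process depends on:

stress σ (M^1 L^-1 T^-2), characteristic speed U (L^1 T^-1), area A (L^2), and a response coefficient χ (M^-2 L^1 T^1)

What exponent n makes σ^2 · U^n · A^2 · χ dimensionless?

Balance the L exponent: (1)·n from U, plus 2·(-1) + 2·(2) + (1) = 3 from the rest, must sum to zero.
n + 3 = 0, so n = -3.

-3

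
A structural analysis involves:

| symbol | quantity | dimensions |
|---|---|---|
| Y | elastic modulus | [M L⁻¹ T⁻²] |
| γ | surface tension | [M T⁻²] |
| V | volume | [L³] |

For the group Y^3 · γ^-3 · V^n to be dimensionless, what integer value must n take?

1

Balance the L exponent: (3)·n from V, plus 3·(-1) − 3·(0) = -3 from the rest, must sum to zero.
3n − 3 = 0, so n = 1.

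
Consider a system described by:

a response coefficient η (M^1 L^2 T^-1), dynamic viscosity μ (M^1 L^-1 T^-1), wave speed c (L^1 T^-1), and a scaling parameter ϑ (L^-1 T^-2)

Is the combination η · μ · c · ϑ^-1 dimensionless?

no

Sum the exponent of each base dimension across the product:
  M: [η]_M + [μ]_M + [c]_M − [ϑ]_M = (1) + (1) + (0) − (0) = 2
  L: [η]_L + [μ]_L + [c]_L − [ϑ]_L = (2) + (-1) + (1) − (-1) = 3
  T: [η]_T + [μ]_T + [c]_T − [ϑ]_T = (-1) + (-1) + (-1) − (-2) = -1
Net dimensions [M² L³ T⁻¹] ≠ [1] — not dimensionless.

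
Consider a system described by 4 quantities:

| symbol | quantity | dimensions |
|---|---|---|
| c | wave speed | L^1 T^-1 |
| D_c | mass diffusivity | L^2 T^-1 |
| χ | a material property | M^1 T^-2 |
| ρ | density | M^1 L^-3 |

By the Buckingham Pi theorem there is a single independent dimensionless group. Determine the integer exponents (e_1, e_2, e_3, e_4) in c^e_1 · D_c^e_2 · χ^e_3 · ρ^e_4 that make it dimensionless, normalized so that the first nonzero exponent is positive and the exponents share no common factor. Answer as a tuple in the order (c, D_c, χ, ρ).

M: e_1·(0) + e_2·(0) + e_3·(1) + e_4·(1) = 0
L: e_1·(1) + e_2·(2) + e_3·(0) + e_4·(-3) = 0
T: e_1·(-1) + e_2·(-1) + e_3·(-2) + e_4·(0) = 0
Solving this homogeneous linear system for the smallest-integer solution (first nonzero entry positive) gives (1, 1, -1, 1).

(1, 1, -1, 1)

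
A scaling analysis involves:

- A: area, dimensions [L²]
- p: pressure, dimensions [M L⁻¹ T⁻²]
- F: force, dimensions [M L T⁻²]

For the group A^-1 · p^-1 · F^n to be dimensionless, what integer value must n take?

Balance the M exponent: (1)·n from F, plus −(0) − (1) = -1 from the rest, must sum to zero.
n − 1 = 0, so n = 1.

1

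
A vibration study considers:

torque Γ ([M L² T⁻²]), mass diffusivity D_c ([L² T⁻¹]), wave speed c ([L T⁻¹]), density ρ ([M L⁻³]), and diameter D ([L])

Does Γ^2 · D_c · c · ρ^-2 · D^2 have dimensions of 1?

Sum the exponent of each base dimension across the product:
  M: 2·[Γ]_M + [D_c]_M + [c]_M − 2·[ρ]_M + 2·[D]_M = 2·(1) + (0) + (0) − 2·(1) + 2·(0) = 0
  L: 2·[Γ]_L + [D_c]_L + [c]_L − 2·[ρ]_L + 2·[D]_L = 2·(2) + (2) + (1) − 2·(-3) + 2·(1) = 15
  T: 2·[Γ]_T + [D_c]_T + [c]_T − 2·[ρ]_T + 2·[D]_T = 2·(-2) + (-1) + (-1) − 2·(0) + 2·(0) = -6
Net dimensions [L¹⁵ T⁻⁶] ≠ [1] — not dimensionless.

no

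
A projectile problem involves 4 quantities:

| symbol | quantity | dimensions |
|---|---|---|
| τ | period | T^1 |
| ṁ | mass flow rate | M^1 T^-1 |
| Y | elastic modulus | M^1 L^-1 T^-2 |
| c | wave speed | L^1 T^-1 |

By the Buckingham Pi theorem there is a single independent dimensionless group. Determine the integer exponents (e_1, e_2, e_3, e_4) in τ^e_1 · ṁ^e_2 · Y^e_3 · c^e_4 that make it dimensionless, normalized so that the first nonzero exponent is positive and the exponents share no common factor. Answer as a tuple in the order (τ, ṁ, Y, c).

M: e_1·(0) + e_2·(1) + e_3·(1) + e_4·(0) = 0
L: e_1·(0) + e_2·(0) + e_3·(-1) + e_4·(1) = 0
T: e_1·(1) + e_2·(-1) + e_3·(-2) + e_4·(-1) = 0
Solving this homogeneous linear system for the smallest-integer solution (first nonzero entry positive) gives (2, -1, 1, 1).

(2, -1, 1, 1)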